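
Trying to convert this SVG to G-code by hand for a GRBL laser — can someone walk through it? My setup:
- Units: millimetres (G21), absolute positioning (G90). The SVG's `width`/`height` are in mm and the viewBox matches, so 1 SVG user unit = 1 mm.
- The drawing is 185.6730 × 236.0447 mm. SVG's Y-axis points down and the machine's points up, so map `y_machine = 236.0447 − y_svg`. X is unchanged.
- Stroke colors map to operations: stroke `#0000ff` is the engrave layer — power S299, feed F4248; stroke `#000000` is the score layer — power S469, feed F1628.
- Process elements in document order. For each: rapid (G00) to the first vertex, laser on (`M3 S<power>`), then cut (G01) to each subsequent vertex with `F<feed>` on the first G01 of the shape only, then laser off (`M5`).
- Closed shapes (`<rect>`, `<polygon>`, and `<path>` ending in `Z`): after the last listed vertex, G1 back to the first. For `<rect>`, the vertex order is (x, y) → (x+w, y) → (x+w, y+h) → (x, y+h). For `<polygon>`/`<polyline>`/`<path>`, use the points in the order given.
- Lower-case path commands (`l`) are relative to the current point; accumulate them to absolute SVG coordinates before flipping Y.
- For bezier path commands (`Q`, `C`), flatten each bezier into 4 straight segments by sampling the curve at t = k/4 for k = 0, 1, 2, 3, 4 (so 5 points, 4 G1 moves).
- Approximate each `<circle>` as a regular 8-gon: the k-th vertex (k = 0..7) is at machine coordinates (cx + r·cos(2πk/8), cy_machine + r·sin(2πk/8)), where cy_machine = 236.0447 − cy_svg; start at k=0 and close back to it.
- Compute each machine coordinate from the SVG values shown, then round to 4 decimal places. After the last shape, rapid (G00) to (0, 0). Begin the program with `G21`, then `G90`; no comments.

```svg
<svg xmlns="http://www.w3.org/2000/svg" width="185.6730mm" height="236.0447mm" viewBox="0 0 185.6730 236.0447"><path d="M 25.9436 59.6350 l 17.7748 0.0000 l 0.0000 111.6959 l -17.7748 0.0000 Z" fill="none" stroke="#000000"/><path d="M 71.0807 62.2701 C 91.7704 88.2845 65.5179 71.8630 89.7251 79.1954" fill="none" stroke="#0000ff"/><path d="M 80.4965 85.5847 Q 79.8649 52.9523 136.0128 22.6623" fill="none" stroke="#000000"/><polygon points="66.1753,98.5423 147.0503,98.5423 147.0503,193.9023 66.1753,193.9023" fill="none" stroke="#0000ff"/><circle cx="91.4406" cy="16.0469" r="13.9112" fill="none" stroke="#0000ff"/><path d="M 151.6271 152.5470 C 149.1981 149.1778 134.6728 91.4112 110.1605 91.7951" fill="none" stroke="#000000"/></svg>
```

1 u = 1 mm; y_m = 236.0447 − y.

[1] `<path>` rectangle, #000000→score S469 F1628: (25.9436,176.4097) → (43.7184,176.4097) → (43.7184,64.7138) → (25.9436,64.7138) → (25.9436,176.4097) (closed)

[2] `<path>` cubic bezier, #0000ff→engrave S299 F4248: (71.0807,173.7746) → (79.3182,161.1863) → (79.0838,158.3062) → (79.5090,158.9290) → (89.7251,156.8493)

[3] `<path>` quadratic bezier, #000000→score S469 F1628: (80.4965,150.4600) → (83.7294,166.6298) → (94.0598,182.5068) → (111.4876,198.0910) → (136.0128,213.3824)

[4] `<polygon>` rectangle, #0000ff→engrave S299 F4248: (66.1753,137.5024) → (147.0503,137.5024) → (147.0503,42.1424) → (66.1753,42.1424) → (66.1753,137.5024) (closed)

[5] `<circle>` circle, #0000ff→engrave S299 F4248: (105.3518,219.9978) → (101.2773,229.8345) → (91.4406,233.9090) → (81.6039,229.8345) → (77.5294,219.9978) → (81.6039,210.1611) → (91.4406,206.0866) → (101.2773,210.1611) → (105.3518,219.9978) (closed)

[6] `<path>` cubic bezier, #000000→score S469 F1628: (151.6271,83.4977) → (147.5703,94.4656) → (139.1750,115.2811) → (126.6392,135.3929) → (110.1605,144.2496)

G21
G90
G00 X25.9436 Y176.4097
M3 S469
G01 X43.7184 Y176.4097 F1628
G01 X43.7184 Y64.7138
G01 X25.9436 Y64.7138
G01 X25.9436 Y176.4097
M5
G00 X71.0807 Y173.7746
M3 S299
G01 X79.3182 Y161.1863 F4248
G01 X79.0838 Y158.3062
G01 X79.5090 Y158.9290
G01 X89.7251 Y156.8493
M5
G00 X80.4965 Y150.4600
M3 S469
G01 X83.7294 Y166.6298 F1628
G01 X94.0598 Y182.5068
G01 X111.4876 Y198.0910
G01 X136.0128 Y213.3824
M5
G00 X66.1753 Y137.5024
M3 S299
G01 X147.0503 Y137.5024 F4248
G01 X147.0503 Y42.1424
G01 X66.1753 Y42.1424
G01 X66.1753 Y137.5024
M5
G00 X105.3518 Y219.9978
M3 S299
G01 X101.2773 Y229.8345 F4248
G01 X91.4406 Y233.9090
G01 X81.6039 Y229.8345
G01 X77.5294 Y219.9978
G01 X81.6039 Y210.1611
G01 X91.4406 Y206.0866
G01 X101.2773 Y210.1611
G01 X105.3518 Y219.9978
M5
G00 X151.6271 Y83.4977
M3 S469
G01 X147.5703 Y94.4656 F1628
G01 X139.1750 Y115.2811
G01 X126.6392 Y135.3929
G01 X110.1605 Y144.2496
M5
G00 X0.0000 Y0.0000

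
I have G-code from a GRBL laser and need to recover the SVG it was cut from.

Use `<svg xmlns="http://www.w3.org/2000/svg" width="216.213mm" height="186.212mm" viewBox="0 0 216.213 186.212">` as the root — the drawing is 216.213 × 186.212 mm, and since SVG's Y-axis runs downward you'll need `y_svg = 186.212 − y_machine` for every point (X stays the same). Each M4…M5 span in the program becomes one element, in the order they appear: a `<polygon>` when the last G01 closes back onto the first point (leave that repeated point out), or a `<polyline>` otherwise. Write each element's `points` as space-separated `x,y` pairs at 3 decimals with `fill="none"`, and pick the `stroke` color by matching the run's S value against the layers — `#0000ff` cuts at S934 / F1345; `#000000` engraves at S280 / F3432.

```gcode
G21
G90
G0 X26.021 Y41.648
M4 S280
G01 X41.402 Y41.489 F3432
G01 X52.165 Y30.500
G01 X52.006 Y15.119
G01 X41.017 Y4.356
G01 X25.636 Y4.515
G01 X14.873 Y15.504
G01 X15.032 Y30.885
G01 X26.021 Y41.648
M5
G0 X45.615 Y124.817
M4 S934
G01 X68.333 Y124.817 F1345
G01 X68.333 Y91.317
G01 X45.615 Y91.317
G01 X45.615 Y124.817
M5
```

<svg xmlns="http://www.w3.org/2000/svg" width="216.213mm" height="186.212mm" viewBox="0 0 216.213 186.212">
  <polygon points="26.021,144.564 41.402,144.723 52.165,155.712 52.006,171.093 41.017,181.856 25.636,181.697 14.873,170.708 15.032,155.327" fill="none" stroke="#000000"/>
  <polygon points="45.615,61.395 68.333,61.395 68.333,94.895 45.615,94.895" fill="none" stroke="#0000ff"/>
</svg>

Each laser-on run becomes one SVG element. Flip Y back into SVG space with y_svg = 186.212 − y_machine.

Run 1: S280 ⇒ engrave layer `#000000`. The run returns to its start, so emit a `<polygon>` with points (Y-flipped): 26.021,144.564 41.402,144.723 52.165,155.712 52.006,171.093 41.017,181.856 25.636,181.697 14.873,170.708 15.032,155.327.

Run 2: the run's S934 means `#0000ff` (cut). The run returns to its start, so emit a `<polygon>` with points (Y-flipped): 45.615,61.395 68.333,61.395 68.333,94.895 45.615,94.895.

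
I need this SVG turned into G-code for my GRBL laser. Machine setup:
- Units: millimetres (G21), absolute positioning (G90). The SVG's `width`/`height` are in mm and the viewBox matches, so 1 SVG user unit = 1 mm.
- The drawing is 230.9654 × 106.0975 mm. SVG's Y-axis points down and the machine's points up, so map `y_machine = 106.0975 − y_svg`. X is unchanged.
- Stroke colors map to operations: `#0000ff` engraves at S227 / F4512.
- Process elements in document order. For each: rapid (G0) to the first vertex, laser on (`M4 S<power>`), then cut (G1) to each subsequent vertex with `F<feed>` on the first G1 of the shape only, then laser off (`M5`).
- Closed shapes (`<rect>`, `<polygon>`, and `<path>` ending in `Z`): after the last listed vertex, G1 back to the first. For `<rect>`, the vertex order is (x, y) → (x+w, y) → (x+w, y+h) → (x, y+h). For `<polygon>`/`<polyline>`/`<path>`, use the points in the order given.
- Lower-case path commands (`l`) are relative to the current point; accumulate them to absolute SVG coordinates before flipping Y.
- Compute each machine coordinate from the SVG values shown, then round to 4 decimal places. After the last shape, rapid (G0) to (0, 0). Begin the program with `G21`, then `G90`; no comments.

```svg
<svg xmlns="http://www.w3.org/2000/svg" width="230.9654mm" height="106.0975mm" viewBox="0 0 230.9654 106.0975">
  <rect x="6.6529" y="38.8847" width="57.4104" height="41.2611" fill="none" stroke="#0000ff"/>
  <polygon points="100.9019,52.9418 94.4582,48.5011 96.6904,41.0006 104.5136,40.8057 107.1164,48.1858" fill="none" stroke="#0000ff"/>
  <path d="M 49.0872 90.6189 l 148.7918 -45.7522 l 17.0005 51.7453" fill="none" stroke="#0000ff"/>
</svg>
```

1 u = 1 mm; y_m = 106.0975 − y.

[1] `<rect>` rectangle, #0000ff→engrave S227 F4512: (6.6529,67.2128) → (64.0633,67.2128) → (64.0633,25.9517) → (6.6529,25.9517) → (6.6529,67.2128) (closed)

[2] `<polygon>` regular polygon, #0000ff→engrave S227 F4512: (100.9019,53.1557) → (94.4582,57.5964) → (96.6904,65.0969) → (104.5136,65.2918) → (107.1164,57.9117) → (100.9019,53.1557) (closed)

[3] `<path>` open polyline, #0000ff→engrave S227 F4512: (49.0872,15.4786) → (197.8790,61.2308) → (214.8795,9.4855)

G21
G90
G0 X6.6529 Y67.2128
M4 S227
G1 X64.0633 Y67.2128 F4512
G1 X64.0633 Y25.9517
G1 X6.6529 Y25.9517
G1 X6.6529 Y67.2128
M5
G0 X100.9019 Y53.1557
M4 S227
G1 X94.4582 Y57.5964 F4512
G1 X96.6904 Y65.0969
G1 X104.5136 Y65.2918
G1 X107.1164 Y57.9117
G1 X100.9019 Y53.1557
M5
G0 X49.0872 Y15.4786
M4 S227
G1 X197.8790 Y61.2308 F4512
G1 X214.8795 Y9.4855
M5
G0 X0.0000 Y0.0000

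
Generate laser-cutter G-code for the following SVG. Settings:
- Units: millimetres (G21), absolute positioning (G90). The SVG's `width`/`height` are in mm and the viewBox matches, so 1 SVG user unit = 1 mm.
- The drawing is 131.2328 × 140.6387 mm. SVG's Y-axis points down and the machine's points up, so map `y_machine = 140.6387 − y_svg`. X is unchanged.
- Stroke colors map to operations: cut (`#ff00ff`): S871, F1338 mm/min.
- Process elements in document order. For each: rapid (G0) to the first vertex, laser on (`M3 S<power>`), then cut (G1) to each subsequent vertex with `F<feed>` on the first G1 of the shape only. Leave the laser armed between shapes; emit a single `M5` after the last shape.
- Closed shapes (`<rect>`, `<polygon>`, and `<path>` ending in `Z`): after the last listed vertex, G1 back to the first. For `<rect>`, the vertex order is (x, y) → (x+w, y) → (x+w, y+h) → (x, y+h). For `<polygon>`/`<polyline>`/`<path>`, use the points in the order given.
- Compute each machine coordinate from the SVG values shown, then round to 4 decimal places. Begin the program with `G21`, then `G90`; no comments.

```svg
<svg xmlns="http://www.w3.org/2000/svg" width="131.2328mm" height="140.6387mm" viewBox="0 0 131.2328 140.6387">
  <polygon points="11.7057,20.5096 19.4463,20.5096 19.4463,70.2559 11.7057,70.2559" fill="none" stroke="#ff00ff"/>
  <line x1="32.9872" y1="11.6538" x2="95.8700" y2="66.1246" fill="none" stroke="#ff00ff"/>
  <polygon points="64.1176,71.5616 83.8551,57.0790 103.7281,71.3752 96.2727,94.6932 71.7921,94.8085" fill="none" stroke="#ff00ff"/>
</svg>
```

1 u = 1 mm; y_m = 140.6387 − y.

[1] `<polygon>` rectangle, #ff00ff→cut S871 F1338: (11.7057,120.1291) → (19.4463,120.1291) → (19.4463,70.3828) → (11.7057,70.3828) → (11.7057,120.1291) (closed)

[2] `<line>` line segment, #ff00ff→cut S871 F1338: (32.9872,128.9849) → (95.8700,74.5141)

[3] `<polygon>` regular polygon, #ff00ff→cut S871 F1338: (64.1176,69.0771) → (83.8551,83.5597) → (103.7281,69.2635) → (96.2727,45.9455) → (71.7921,45.8302) → (64.1176,69.0771) (closed)

G21
G90
G0 X11.7057 Y120.1291
M3 S871
G1 X19.4463 Y120.1291 F1338
G1 X19.4463 Y70.3828
G1 X11.7057 Y70.3828
G1 X11.7057 Y120.1291
G0 X32.9872 Y128.9849
M3 S871
G1 X95.8700 Y74.5141 F1338
G0 X64.1176 Y69.0771
M3 S871
G1 X83.8551 Y83.5597 F1338
G1 X103.7281 Y69.2635
G1 X96.2727 Y45.9455
G1 X71.7921 Y45.8302
G1 X64.1176 Y69.0771
M5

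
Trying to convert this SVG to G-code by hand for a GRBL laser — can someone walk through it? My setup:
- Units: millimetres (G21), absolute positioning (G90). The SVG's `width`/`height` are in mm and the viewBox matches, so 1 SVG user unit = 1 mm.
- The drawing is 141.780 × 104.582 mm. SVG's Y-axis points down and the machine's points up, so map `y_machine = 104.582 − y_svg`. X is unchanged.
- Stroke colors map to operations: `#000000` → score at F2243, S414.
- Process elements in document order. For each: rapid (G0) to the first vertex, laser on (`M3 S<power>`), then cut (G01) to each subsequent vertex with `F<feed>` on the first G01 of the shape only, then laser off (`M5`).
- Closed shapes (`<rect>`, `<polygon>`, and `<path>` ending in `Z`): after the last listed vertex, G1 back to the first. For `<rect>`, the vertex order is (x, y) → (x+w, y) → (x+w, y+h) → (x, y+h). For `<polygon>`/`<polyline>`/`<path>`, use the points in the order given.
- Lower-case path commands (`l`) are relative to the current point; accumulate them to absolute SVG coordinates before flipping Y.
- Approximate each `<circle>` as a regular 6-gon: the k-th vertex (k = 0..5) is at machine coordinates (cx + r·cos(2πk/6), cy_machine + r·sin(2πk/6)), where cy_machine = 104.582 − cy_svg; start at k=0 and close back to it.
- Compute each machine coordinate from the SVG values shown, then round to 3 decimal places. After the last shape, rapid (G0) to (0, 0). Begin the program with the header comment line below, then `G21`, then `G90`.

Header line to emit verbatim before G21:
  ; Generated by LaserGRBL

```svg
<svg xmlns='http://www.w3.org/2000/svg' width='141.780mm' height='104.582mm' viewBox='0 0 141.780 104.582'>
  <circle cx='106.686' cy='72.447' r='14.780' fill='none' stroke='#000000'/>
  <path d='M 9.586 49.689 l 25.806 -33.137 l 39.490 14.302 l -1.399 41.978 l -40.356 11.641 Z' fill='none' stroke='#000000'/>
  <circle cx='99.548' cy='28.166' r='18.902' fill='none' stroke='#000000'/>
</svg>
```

viewBox `0 0 141.780 104.582` with mm width/height → 1 unit = 1 mm. Flip: y_m = 104.582 − y_svg.

**Shape 1** — `<circle>` circle, stroke `#000000` → score (S414, F2243). Machine vertices: (121.466,32.135) → (114.076,44.935) → (99.296,44.935) → (91.906,32.135) → (99.296,19.335) → (114.076,19.335) → (121.466,32.135). Closed: final G1 returns to the first vertex.

**Shape 2** — `<path>` regular polygon, stroke `#000000` → score (S414, F2243). Machine vertices: (9.586,54.893) → (35.392,88.030) → (74.882,73.728) → (73.483,31.750) → (33.127,20.109) → (9.586,54.893). Closed: final G1 returns to the first vertex.

**Shape 3** — `<circle>` circle, stroke `#000000` → score (S414, F2243). Machine vertices: (118.450,76.416) → (108.999,92.786) → (90.097,92.786) → (80.646,76.416) → (90.097,60.046) → (108.999,60.046) → (118.450,76.416). Closed: final G1 returns to the first vertex.

; Generated by LaserGRBL
G21
G90
G0 X121.466 Y32.135
M3 S414
G01 X114.076 Y44.935 F2243
G01 X99.296 Y44.935
G01 X91.906 Y32.135
G01 X99.296 Y19.335
G01 X114.076 Y19.335
G01 X121.466 Y32.135
M5
G0 X9.586 Y54.893
M3 S414
G01 X35.392 Y88.030 F2243
G01 X74.882 Y73.728
G01 X73.483 Y31.750
G01 X33.127 Y20.109
G01 X9.586 Y54.893
M5
G0 X118.450 Y76.416
M3 S414
G01 X108.999 Y92.786 F2243
G01 X90.097 Y92.786
G01 X80.646 Y76.416
G01 X90.097 Y60.046
G01 X108.999 Y60.046
G01 X118.450 Y76.416
M5
G0 X0.000 Y0.000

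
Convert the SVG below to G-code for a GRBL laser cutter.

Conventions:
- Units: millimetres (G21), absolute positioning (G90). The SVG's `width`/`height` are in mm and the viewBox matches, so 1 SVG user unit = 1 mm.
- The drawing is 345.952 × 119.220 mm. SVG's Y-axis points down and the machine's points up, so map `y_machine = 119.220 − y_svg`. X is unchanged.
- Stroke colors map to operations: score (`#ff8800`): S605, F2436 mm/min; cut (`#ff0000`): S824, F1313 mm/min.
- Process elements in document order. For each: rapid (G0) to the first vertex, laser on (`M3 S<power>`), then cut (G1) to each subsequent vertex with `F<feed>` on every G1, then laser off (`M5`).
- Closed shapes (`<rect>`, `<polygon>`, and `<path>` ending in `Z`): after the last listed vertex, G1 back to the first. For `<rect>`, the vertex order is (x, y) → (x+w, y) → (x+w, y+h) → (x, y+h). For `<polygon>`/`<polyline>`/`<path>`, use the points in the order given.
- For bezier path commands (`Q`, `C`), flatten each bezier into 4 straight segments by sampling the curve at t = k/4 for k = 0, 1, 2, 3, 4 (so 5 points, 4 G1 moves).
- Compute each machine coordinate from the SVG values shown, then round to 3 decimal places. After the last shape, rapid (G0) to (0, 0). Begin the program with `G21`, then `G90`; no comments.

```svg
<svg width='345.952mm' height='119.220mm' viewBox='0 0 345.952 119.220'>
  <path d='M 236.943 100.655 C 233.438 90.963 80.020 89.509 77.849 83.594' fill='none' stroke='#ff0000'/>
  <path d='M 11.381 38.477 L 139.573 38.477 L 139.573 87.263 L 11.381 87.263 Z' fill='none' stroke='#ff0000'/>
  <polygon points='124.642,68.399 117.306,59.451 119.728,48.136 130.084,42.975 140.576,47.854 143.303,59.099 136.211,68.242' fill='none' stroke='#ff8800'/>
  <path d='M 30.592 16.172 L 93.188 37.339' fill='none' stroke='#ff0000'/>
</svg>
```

G21
G90
G0 X236.943 Y18.565
M3 S824
G1 X210.911 Y24.488 F1313
G1 X156.896 Y28.512 F1313
G1 X103.130 Y31.828 F1313
G1 X77.849 Y35.626 F1313
M5
G0 X11.381 Y80.743
M3 S824
G1 X139.573 Y80.743 F1313
G1 X139.573 Y31.957 F1313
G1 X11.381 Y31.957 F1313
G1 X11.381 Y80.743 F1313
M5
G0 X124.642 Y50.821
M3 S605
G1 X117.306 Y59.769 F2436
G1 X119.728 Y71.084 F2436
G1 X130.084 Y76.245 F2436
G1 X140.576 Y71.366 F2436
G1 X143.303 Y60.121 F2436
G1 X136.211 Y50.978 F2436
G1 X124.642 Y50.821 F2436
M5
G0 X30.592 Y103.048
M3 S824
G1 X93.188 Y81.881 F1313
M5
G0 X0.000 Y0.000

1 u = 1 mm; y_m = 119.220 − y.

[1] `<path>` cubic bezier, #ff0000→cut S824 F1313: (236.943,18.565) → (210.911,24.488) → (156.896,28.512) → (103.130,31.828) → (77.849,35.626)

[2] `<path>` rectangle, #ff0000→cut S824 F1313: (11.381,80.743) → (139.573,80.743) → (139.573,31.957) → (11.381,31.957) → (11.381,80.743) (closed)

[3] `<polygon>` regular polygon, #ff8800→score S605 F2436: (124.642,50.821) → (117.306,59.769) → (119.728,71.084) → (130.084,76.245) → (140.576,71.366) → (143.303,60.121) → (136.211,50.978) → (124.642,50.821) (closed)

[4] `<path>` line segment, #ff0000→cut S824 F1313: (30.592,103.048) → (93.188,81.881)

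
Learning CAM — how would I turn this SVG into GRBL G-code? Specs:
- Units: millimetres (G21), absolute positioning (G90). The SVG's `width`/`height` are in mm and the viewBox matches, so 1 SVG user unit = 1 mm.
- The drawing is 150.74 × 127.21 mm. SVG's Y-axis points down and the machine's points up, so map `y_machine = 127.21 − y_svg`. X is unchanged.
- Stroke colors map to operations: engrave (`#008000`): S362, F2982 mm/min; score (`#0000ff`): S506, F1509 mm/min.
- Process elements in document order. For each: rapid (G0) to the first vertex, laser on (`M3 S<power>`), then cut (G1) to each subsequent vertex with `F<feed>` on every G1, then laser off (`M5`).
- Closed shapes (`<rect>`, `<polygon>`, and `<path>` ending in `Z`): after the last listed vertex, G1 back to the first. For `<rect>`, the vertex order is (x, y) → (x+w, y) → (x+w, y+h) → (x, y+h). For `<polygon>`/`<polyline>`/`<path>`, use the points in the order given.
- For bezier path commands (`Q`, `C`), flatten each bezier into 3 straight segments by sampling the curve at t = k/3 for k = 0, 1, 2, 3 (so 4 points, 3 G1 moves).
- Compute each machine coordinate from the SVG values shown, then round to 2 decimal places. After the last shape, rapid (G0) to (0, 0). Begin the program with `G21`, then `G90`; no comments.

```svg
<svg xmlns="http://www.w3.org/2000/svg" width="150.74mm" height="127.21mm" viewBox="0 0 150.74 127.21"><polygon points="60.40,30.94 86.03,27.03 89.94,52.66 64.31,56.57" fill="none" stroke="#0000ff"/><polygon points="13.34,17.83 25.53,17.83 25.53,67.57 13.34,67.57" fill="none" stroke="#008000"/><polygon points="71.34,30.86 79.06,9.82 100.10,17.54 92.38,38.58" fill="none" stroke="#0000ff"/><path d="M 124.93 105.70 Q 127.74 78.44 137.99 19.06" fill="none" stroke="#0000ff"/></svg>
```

viewBox `0 0 150.74 127.21` with mm width/height → 1 unit = 1 mm. Flip: y_m = 127.21 − y_svg.

**Shape 1** — `<polygon>` regular polygon, stroke `#0000ff` → score (S506, F1509). Machine vertices: (60.40,96.27) → (86.03,100.18) → (89.94,74.55) → (64.31,70.64) → (60.40,96.27). Closed: final G1 returns to the first vertex.

**Shape 2** — `<polygon>` rectangle, stroke `#008000` → engrave (S362, F2982). Machine vertices: (13.34,109.38) → (25.53,109.38) → (25.53,59.64) → (13.34,59.64) → (13.34,109.38). Closed: final G1 returns to the first vertex.

**Shape 3** — `<polygon>` regular polygon, stroke `#0000ff` → score (S506, F1509). Machine vertices: (71.34,96.35) → (79.06,117.39) → (100.10,109.67) → (92.38,88.63) → (71.34,96.35). Closed: final G1 returns to the first vertex.

**Shape 4** — `<path>` quadratic bezier, stroke `#0000ff` → score (S506, F1509). Control points (SVG): P0=(124.93,105.70), P1=(127.74,78.44), P2=(137.99,19.06); sampled at t=k/3. Machine vertices: (124.93,21.51) → (127.63,43.25) → (131.98,72.13) → (137.99,108.15). Open path.

G21
G90
G0 X60.40 Y96.27
M3 S506
G1 X86.03 Y100.18 F1509
G1 X89.94 Y74.55 F1509
G1 X64.31 Y70.64 F1509
G1 X60.40 Y96.27 F1509
M5
G0 X13.34 Y109.38
M3 S362
G1 X25.53 Y109.38 F2982
G1 X25.53 Y59.64 F2982
G1 X13.34 Y59.64 F2982
G1 X13.34 Y109.38 F2982
M5
G0 X71.34 Y96.35
M3 S506
G1 X79.06 Y117.39 F1509
G1 X100.10 Y109.67 F1509
G1 X92.38 Y88.63 F1509
G1 X71.34 Y96.35 F1509
M5
G0 X124.93 Y21.51
M3 S506
G1 X127.63 Y43.25 F1509
G1 X131.98 Y72.13 F1509
G1 X137.99 Y108.15 F1509
M5
G0 X0.00 Y0.00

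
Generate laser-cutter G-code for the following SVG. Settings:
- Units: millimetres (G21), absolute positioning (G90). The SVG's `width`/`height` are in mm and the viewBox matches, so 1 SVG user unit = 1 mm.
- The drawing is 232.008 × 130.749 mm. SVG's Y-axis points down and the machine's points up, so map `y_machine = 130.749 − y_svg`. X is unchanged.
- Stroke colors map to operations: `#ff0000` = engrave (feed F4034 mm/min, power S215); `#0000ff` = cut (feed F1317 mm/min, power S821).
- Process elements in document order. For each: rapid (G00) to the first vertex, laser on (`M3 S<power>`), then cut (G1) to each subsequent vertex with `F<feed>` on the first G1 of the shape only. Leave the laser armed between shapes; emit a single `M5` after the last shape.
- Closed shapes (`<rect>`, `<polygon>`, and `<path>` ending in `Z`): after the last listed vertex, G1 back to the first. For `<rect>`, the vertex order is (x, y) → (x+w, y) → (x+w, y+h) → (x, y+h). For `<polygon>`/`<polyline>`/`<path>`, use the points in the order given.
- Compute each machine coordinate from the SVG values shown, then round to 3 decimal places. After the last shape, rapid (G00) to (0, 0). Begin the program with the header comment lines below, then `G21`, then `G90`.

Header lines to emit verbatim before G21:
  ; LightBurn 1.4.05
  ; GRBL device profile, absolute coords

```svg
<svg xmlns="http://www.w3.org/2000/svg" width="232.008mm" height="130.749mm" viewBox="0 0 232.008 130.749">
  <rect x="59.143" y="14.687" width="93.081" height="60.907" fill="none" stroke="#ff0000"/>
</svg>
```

; LightBurn 1.4.05
; GRBL device profile, absolute coords
G21
G90
G00 X59.143 Y116.062
M3 S215
G1 X152.224 Y116.062 F4034
G1 X152.224 Y55.155
G1 X59.143 Y55.155
G1 X59.143 Y116.062
M5
G00 X0.000 Y0.000

viewBox `0 0 232.008 130.749` with mm width/height → 1 unit = 1 mm. Flip: y_m = 130.749 − y_svg.

**Shape 1** — `<rect>` rectangle, stroke `#ff0000` → engrave (S215, F4034). Machine vertices: (59.143,116.062) → (152.224,116.062) → (152.224,55.155) → (59.143,55.155) → (59.143,116.062). Closed: final G1 returns to the first vertex.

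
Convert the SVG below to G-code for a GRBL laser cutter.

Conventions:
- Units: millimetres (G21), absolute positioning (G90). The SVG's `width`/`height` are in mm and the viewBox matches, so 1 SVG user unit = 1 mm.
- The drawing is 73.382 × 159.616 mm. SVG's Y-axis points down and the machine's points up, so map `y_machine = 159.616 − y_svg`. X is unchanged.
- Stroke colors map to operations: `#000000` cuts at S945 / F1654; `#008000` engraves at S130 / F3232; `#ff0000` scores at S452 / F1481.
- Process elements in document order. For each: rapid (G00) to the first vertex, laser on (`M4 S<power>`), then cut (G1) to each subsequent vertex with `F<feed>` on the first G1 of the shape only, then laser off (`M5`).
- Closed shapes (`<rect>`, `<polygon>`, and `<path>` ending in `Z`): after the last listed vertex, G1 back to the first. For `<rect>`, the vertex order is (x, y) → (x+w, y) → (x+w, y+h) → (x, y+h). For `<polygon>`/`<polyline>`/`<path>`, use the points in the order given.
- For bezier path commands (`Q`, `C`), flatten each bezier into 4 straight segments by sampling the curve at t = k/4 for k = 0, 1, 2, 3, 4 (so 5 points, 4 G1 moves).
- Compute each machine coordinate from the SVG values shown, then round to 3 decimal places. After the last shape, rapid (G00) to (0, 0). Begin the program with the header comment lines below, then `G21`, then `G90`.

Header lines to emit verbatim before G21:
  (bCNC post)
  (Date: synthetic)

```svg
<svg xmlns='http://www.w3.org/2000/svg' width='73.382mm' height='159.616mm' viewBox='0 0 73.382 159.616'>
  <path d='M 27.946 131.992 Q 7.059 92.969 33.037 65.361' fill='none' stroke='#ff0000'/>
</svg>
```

viewBox `0 0 73.382 159.616` with mm width/height → 1 unit = 1 mm. Flip: y_m = 159.616 − y_svg.

**Shape 1** — `<path>` quadratic bezier, stroke `#ff0000` → score (S452, F1481). Control points (SVG): P0=(27.946,131.992), P1=(7.059,92.969), P2=(33.037,65.361); sampled at t=k/4. Machine vertices: (27.946,27.624) → (20.432,46.422) → (18.775,63.793) → (22.977,79.738) → (33.037,94.255). Open path.

(bCNC post)
(Date: synthetic)
G21
G90
G00 X27.946 Y27.624
M4 S452
G1 X20.432 Y46.422 F1481
G1 X18.775 Y63.793
G1 X22.977 Y79.738
G1 X33.037 Y94.255
M5
G00 X0.000 Y0.000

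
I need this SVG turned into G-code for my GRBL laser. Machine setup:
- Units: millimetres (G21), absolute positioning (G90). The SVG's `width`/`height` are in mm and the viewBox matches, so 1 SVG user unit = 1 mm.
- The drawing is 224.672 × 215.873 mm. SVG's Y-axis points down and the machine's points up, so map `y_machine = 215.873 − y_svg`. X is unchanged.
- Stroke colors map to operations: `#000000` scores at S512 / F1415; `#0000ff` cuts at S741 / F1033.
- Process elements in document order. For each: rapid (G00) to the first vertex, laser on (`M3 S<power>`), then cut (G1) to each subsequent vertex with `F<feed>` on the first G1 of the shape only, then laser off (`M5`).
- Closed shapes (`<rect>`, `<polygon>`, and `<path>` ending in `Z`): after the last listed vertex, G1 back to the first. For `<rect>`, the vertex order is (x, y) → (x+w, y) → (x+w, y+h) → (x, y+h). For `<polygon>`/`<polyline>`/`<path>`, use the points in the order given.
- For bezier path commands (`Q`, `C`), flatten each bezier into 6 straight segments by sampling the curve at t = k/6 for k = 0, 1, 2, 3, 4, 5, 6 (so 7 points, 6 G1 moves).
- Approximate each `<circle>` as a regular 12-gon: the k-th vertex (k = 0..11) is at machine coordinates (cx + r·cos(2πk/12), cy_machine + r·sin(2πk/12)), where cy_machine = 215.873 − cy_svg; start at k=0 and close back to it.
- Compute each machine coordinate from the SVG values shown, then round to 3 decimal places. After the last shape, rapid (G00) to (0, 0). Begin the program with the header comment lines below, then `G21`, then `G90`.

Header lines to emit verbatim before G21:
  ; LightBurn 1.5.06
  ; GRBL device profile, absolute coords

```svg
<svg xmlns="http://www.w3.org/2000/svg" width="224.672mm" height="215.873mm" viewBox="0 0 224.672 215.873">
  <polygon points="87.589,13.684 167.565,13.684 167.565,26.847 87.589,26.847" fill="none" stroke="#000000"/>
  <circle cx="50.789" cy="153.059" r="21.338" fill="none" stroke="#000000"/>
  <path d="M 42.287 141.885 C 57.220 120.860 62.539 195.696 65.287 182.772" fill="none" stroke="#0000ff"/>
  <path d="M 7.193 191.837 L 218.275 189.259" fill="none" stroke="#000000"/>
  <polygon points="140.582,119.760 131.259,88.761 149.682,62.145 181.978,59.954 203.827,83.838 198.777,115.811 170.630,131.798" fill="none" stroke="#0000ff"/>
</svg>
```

; LightBurn 1.5.06
; GRBL device profile, absolute coords
G21
G90
G00 X87.589 Y202.189
M3 S512
G1 X167.565 Y202.189 F1415
G1 X167.565 Y189.026
G1 X87.589 Y189.026
G1 X87.589 Y202.189
M5
G00 X72.127 Y62.814
M3 S512
G1 X69.268 Y73.483 F1415
G1 X61.458 Y81.293
G1 X50.789 Y84.152
G1 X40.120 Y81.293
G1 X32.310 Y73.483
G1 X29.451 Y62.814
G1 X32.310 Y52.145
G1 X40.120 Y44.335
G1 X50.789 Y41.476
G1 X61.458 Y44.335
G1 X69.268 Y52.145
G1 X72.127 Y62.814
M5
G00 X42.287 Y73.988
M3 S741
G1 X48.985 Y77.362 F1033
G1 X54.276 Y69.860
G1 X58.356 Y56.582
G1 X61.421 Y42.630
G1 X63.666 Y33.102
G1 X65.287 Y33.101
M5
G00 X7.193 Y24.036
M3 S512
G1 X218.275 Y26.614 F1415
M5
G00 X140.582 Y96.113
M3 S741
G1 X131.259 Y127.112 F1033
G1 X149.682 Y153.728
G1 X181.978 Y155.919
G1 X203.827 Y132.035
G1 X198.777 Y100.062
G1 X170.630 Y84.075
G1 X140.582 Y96.113
M5
G00 X0.000 Y0.000

1 u = 1 mm; y_m = 215.873 − y.

[1] `<polygon>` rectangle, #000000→score S512 F1415: (87.589,202.189) → (167.565,202.189) → (167.565,189.026) → (87.589,189.026) → (87.589,202.189) (closed)

[2] `<circle>` circle, #000000→score S512 F1415: (72.127,62.814) → (69.268,73.483) → (61.458,81.293) → (50.789,84.152) → (40.120,81.293) → (32.310,73.483) → (29.451,62.814) → (32.310,52.145) → (40.120,44.335) → (50.789,41.476) → (61.458,44.335) → (69.268,52.145) → (72.127,62.814) (closed)

[3] `<path>` cubic bezier, #0000ff→cut S741 F1033: (42.287,73.988) → (48.985,77.362) → (54.276,69.860) → (58.356,56.582) → (61.421,42.630) → (63.666,33.102) → (65.287,33.101)

[4] `<path>` line segment, #000000→score S512 F1415: (7.193,24.036) → (218.275,26.614)

[5] `<polygon>` regular polygon, #0000ff→cut S741 F1033: (140.582,96.113) → (131.259,127.112) → (149.682,153.728) → (181.978,155.919) → (203.827,132.035) → (198.777,100.062) → (170.630,84.075) → (140.582,96.113) (closed)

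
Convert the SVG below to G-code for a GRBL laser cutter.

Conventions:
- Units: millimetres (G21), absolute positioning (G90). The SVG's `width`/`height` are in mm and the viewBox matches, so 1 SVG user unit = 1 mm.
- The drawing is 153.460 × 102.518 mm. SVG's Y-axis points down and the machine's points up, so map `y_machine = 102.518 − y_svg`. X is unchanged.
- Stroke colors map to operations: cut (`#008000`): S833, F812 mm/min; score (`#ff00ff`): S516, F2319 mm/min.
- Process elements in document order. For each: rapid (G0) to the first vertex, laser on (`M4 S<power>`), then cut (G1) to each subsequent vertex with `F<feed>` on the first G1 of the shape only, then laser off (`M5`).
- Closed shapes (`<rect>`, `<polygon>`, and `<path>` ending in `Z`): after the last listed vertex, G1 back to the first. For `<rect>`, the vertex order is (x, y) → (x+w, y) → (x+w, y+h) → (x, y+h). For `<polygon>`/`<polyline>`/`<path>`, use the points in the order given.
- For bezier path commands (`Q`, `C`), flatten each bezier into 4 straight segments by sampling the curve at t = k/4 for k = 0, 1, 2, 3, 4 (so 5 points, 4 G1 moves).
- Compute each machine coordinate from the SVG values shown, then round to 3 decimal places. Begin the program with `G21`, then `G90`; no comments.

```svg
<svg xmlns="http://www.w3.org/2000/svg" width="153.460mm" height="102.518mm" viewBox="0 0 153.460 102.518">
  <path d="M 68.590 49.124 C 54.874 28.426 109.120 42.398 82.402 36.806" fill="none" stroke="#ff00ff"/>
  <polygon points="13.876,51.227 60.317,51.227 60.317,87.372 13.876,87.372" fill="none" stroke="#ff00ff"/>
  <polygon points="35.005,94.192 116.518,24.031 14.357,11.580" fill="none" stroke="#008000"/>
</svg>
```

G21
G90
G0 X68.590 Y53.394
M4 S516
G1 X68.719 Y63.264 F2319
G1 X80.372 Y65.218
G1 X89.587 Y64.339
G1 X82.402 Y65.712
M5
G0 X13.876 Y51.291
M4 S516
G1 X60.317 Y51.291 F2319
G1 X60.317 Y15.146
G1 X13.876 Y15.146
G1 X13.876 Y51.291
M5
G0 X35.005 Y8.326
M4 S833
G1 X116.518 Y78.487 F812
G1 X14.357 Y90.938
G1 X35.005 Y8.326
M5

viewBox `0 0 153.460 102.518` with mm width/height → 1 unit = 1 mm. Flip: y_m = 102.518 − y_svg.

**Shape 1** — `<path>` cubic bezier, stroke `#ff00ff` → score (S516, F2319). Control points (SVG): P0=(68.590,49.124), P1=(54.874,28.426), P2=(109.120,42.398), P3=(82.402,36.806); sampled at t=k/4. Machine vertices: (68.590,53.394) → (68.719,63.264) → (80.372,65.218) → (89.587,64.339) → (82.402,65.712). Open path.

**Shape 2** — `<polygon>` rectangle, stroke `#ff00ff` → score (S516, F2319). Machine vertices: (13.876,51.291) → (60.317,51.291) → (60.317,15.146) → (13.876,15.146) → (13.876,51.291). Closed: final G1 returns to the first vertex.

**Shape 3** — `<polygon>` closed polygon, stroke `#008000` → cut (S833, F812). Machine vertices: (35.005,8.326) → (116.518,78.487) → (14.357,90.938) → (35.005,8.326). Closed: final G1 returns to the first vertex.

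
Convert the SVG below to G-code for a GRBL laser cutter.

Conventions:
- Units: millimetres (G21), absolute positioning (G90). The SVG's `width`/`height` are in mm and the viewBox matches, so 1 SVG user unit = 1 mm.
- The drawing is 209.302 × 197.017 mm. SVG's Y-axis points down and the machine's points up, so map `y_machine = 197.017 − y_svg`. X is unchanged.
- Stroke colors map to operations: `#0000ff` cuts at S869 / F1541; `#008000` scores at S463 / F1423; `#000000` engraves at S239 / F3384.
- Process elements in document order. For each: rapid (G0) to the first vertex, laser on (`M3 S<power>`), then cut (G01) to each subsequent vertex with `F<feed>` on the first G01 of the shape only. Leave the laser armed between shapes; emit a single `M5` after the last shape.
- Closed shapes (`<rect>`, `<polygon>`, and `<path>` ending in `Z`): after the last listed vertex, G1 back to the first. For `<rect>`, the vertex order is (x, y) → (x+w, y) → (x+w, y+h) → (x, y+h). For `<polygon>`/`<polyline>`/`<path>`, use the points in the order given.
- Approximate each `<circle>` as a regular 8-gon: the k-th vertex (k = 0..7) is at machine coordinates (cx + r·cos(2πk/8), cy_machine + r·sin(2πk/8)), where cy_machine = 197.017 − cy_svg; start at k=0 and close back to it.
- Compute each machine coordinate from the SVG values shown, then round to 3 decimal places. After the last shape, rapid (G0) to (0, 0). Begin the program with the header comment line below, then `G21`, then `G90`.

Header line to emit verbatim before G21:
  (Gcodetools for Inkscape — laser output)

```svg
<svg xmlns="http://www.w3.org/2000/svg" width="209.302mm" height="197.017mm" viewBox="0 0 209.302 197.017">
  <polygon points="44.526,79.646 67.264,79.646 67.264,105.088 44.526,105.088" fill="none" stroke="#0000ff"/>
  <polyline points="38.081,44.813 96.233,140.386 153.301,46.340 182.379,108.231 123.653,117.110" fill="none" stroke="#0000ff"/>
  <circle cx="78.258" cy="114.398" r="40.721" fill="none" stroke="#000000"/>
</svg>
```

(Gcodetools for Inkscape — laser output)
G21
G90
G0 X44.526 Y117.371
M3 S869
G01 X67.264 Y117.371 F1541
G01 X67.264 Y91.929
G01 X44.526 Y91.929
G01 X44.526 Y117.371
G0 X38.081 Y152.204
M3 S869
G01 X96.233 Y56.631 F1541
G01 X153.301 Y150.677
G01 X182.379 Y88.786
G01 X123.653 Y79.907
G0 X118.979 Y82.619
M3 S239
G01 X107.052 Y111.413 F3384
G01 X78.258 Y123.340
G01 X49.464 Y111.413
G01 X37.537 Y82.619
G01 X49.464 Y53.825
G01 X78.258 Y41.898
G01 X107.052 Y53.825
G01 X118.979 Y82.619
M5
G0 X0.000 Y0.000

1 u = 1 mm; y_m = 197.017 − y.

[1] `<polygon>` rectangle, #0000ff→cut S869 F1541: (44.526,117.371) → (67.264,117.371) → (67.264,91.929) → (44.526,91.929) → (44.526,117.371) (closed)

[2] `<polyline>` open polyline, #0000ff→cut S869 F1541: (38.081,152.204) → (96.233,56.631) → (153.301,150.677) → (182.379,88.786) → (123.653,79.907)

[3] `<circle>` circle, #000000→engrave S239 F3384: (118.979,82.619) → (107.052,111.413) → (78.258,123.340) → (49.464,111.413) → (37.537,82.619) → (49.464,53.825) → (78.258,41.898) → (107.052,53.825) → (118.979,82.619) (closed)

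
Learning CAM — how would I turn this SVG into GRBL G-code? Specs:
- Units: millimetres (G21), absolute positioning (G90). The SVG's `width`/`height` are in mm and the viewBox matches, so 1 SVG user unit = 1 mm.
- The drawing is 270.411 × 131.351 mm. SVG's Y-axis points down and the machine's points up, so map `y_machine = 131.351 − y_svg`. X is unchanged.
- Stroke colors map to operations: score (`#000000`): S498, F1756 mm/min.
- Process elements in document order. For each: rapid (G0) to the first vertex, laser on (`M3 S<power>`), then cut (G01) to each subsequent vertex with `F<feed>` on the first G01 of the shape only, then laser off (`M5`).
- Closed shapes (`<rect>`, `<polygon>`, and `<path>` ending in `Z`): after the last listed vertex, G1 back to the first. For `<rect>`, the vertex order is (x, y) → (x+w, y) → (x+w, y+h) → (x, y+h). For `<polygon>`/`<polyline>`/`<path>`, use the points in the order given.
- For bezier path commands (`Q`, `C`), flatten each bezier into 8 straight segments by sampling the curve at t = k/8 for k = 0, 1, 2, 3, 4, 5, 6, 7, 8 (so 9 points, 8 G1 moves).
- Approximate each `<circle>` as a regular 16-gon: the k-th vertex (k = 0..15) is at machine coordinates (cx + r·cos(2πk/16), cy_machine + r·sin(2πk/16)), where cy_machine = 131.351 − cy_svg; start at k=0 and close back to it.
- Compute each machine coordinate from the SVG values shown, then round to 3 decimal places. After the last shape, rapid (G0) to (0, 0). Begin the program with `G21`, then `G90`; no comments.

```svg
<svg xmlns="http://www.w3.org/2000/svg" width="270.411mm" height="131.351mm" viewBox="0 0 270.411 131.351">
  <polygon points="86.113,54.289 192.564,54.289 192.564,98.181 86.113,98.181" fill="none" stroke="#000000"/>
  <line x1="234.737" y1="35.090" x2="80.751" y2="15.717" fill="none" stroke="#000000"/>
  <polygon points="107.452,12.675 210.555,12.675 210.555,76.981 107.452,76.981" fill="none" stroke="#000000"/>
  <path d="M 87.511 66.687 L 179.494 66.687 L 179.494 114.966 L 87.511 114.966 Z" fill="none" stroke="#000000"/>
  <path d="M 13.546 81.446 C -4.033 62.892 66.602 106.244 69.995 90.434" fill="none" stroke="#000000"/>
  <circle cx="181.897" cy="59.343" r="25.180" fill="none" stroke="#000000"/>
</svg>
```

1 u = 1 mm; y_m = 131.351 − y.

[1] `<polygon>` rectangle, #000000→score S498 F1756: (86.113,77.062) → (192.564,77.062) → (192.564,33.170) → (86.113,33.170) → (86.113,77.062) (closed)

[2] `<line>` line segment, #000000→score S498 F1756: (234.737,96.261) → (80.751,115.634)

[3] `<polygon>` rectangle, #000000→score S498 F1756: (107.452,118.676) → (210.555,118.676) → (210.555,54.370) → (107.452,54.370) → (107.452,118.676) (closed)

[4] `<path>` rectangle, #000000→score S498 F1756: (87.511,64.664) → (179.494,64.664) → (179.494,16.385) → (87.511,16.385) → (87.511,64.664) (closed)

[5] `<path>` cubic bezier, #000000→score S498 F1756: (13.546,49.905) → (10.785,54.197) → (14.473,54.105) → (22.787,51.046) → (33.906,46.440) → (46.008,41.705) → (57.271,38.261) → (65.874,37.525) → (69.995,40.917)

[6] `<circle>` circle, #000000→score S498 F1756: (207.077,72.008) → (205.160,81.644) → (199.702,89.813) → (191.533,95.271) → (181.897,97.188) → (172.261,95.271) → (164.092,89.813) → (158.634,81.644) → (156.717,72.008) → (158.634,62.372) → (164.092,54.203) → (172.261,48.745) → (181.897,46.828) → (191.533,48.745) → (199.702,54.203) → (205.160,62.372) → (207.077,72.008) (closed)

G21
G90
G0 X86.113 Y77.062
M3 S498
G01 X192.564 Y77.062 F1756
G01 X192.564 Y33.170
G01 X86.113 Y33.170
G01 X86.113 Y77.062
M5
G0 X234.737 Y96.261
M3 S498
G01 X80.751 Y115.634 F1756
M5
G0 X107.452 Y118.676
M3 S498
G01 X210.555 Y118.676 F1756
G01 X210.555 Y54.370
G01 X107.452 Y54.370
G01 X107.452 Y118.676
M5
G0 X87.511 Y64.664
M3 S498
G01 X179.494 Y64.664 F1756
G01 X179.494 Y16.385
G01 X87.511 Y16.385
G01 X87.511 Y64.664
M5
G0 X13.546 Y49.905
M3 S498
G01 X10.785 Y54.197 F1756
G01 X14.473 Y54.105
G01 X22.787 Y51.046
G01 X33.906 Y46.440
G01 X46.008 Y41.705
G01 X57.271 Y38.261
G01 X65.874 Y37.525
G01 X69.995 Y40.917
M5
G0 X207.077 Y72.008
M3 S498
G01 X205.160 Y81.644 F1756
G01 X199.702 Y89.813
G01 X191.533 Y95.271
G01 X181.897 Y97.188
G01 X172.261 Y95.271
G01 X164.092 Y89.813
G01 X158.634 Y81.644
G01 X156.717 Y72.008
G01 X158.634 Y62.372
G01 X164.092 Y54.203
G01 X172.261 Y48.745
G01 X181.897 Y46.828
G01 X191.533 Y48.745
G01 X199.702 Y54.203
G01 X205.160 Y62.372
G01 X207.077 Y72.008
M5
G0 X0.000 Y0.000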